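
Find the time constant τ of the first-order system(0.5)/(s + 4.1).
First-order system: τ = -1/pole. Pole = -4.1. τ = -1/(-4.1) = 0.2439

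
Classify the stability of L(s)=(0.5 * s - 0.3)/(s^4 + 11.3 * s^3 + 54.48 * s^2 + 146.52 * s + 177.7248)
Denominator: s^4 + 11.3*s^3 + 54.48*s^2 + 146.52*s + 177.7248 = (s + 3.3)(s + 4.4)(s^2 + 3.6*s + 12.24). Poles: -1.8 + 3j, -1.8 - 3j, -3.3, -4.4. Stable (all poles in LHP)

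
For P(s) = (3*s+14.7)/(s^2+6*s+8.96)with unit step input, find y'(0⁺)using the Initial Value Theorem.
IVT: y'(0⁺) = lim_{s→∞} s²·Y(s) = lim_{s→∞} s·P(s).
deg(num) = 1, deg(den) = 2, relative degree = 1, so s·P(s) → (leading num)/(leading den) = 3/1 = 3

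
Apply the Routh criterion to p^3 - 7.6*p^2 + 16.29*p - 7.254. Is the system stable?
Routh array:
p^3: [1, 16.29]; p^2: [-7.6, -7.254]; p^1: [15.3355]; p^0: [-7.254]
First column: [1, -7.6, 15.3355, -7.254]. Sign changes = 3.
No, unstable (3 RHP root(s))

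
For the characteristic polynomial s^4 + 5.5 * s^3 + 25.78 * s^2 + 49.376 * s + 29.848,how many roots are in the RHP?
s^4 + 5.5*s^3 + 25.78*s^2 + 49.376*s + 29.848 = (s + 1.3)(s + 1.4)(s^2 + 2.8*s + 16.4). Poles: -1.3, -1.4, -1.4 + 3.8j, -1.4 - 3.8j. RHP poles (Re>0): 0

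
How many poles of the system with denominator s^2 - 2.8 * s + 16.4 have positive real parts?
Poles: 1.4 + 3.8j, 1.4 - 3.8j. RHP poles (Re>0): 2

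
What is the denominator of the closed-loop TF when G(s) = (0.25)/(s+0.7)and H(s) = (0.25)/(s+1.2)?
Characteristic poly = G_den * H_den + G_num * H_num = (s^2 + 1.9*s + 0.84) + (0.0625) = s^2 + 1.9*s + 0.9025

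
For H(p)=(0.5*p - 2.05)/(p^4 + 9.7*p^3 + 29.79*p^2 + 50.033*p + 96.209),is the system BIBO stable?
Denominator: p^4 + 9.7*p^3 + 29.79*p^2 + 50.033*p + 96.209 = (p + 4.6)(p + 4.7)(p^2 + 0.4*p + 4.45). Poles: -0.2 + 2.1j, -0.2 - 2.1j, -4.6, -4.7. All Re(p)<0: Yes (stable)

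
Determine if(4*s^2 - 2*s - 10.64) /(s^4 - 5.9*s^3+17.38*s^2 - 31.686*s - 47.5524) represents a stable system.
Denominator: s^4 - 5.9*s^3 + 17.38*s^2 - 31.686*s - 47.5524 = (s - 4.2)(s + 0.9)(s^2 - 2.6*s + 12.58). Poles: -0.9, 1.3 + 3.3j, 1.3 - 3.3j, 4.2. All Re(p)<0: No (unstable)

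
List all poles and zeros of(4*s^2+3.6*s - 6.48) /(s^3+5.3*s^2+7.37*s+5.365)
Set denominator = 0: s^3 + 5.3*s^2 + 7.37*s + 5.365 = (s + 3.7)(s^2 + 1.6*s + 1.45) = 0 → Poles: -0.8 + 0.9j, -0.8 - 0.9j, -3.7
Set numerator = 0: 4*s^2 + 3.6*s - 6.48 = 4*(s + 1.8)(s - 0.9) = 0 → Zeros: -1.8, 0.9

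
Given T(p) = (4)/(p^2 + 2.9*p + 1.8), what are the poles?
Set denominator = 0: p^2 + 2.9*p + 1.8 = (p + 2)(p + 0.9) = 0 → Poles: -0.9, -2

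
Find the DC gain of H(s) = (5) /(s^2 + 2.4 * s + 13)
DC gain = H(0) = num(0)/den(0) = 5/13 = 0.3846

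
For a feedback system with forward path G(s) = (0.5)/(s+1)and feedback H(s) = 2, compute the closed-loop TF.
Closed-loop T = G/(1+GH).
Numerator: G_num * H_den = 0.5.
Denominator: G_den * H_den + G_num * H_num = (s + 1) + (1) = s + 2.
T(s) = (0.5)/(s + 2)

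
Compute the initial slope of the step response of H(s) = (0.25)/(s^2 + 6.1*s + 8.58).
IVT: y'(0⁺) = lim_{s→∞} s²·Y(s) = lim_{s→∞} s·H(s).
deg(num) = 0, deg(den) = 2, relative degree = 2 ≥ 2, so s·H(s) → 0. Initial slope = 0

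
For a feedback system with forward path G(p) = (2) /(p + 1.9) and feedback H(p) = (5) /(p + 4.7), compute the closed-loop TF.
Closed-loop T = G/(1+GH).
Numerator: G_num * H_den = 2*p + 9.4.
Denominator: G_den * H_den + G_num * H_num = (p^2 + 6.6*p + 8.93) + (10) = p^2 + 6.6*p + 18.93.
T(p) = (2*p + 9.4)/(p^2 + 6.6*p + 18.93)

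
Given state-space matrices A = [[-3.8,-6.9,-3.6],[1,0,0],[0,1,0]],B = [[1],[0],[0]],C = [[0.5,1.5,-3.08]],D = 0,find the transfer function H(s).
H(s) = C(sI - A)⁻¹B + D.
Characteristic polynomial det(sI - A) = s^3 + 3.8*s^2 + 6.9*s + 3.6.
Numerator from C·adj(sI-A)·B + D·det(sI-A) = 0.5*s^2 + 1.5*s - 3.08.
H(s) = (0.5*s^2 + 1.5*s - 3.08)/(s^3 + 3.8*s^2 + 6.9*s + 3.6)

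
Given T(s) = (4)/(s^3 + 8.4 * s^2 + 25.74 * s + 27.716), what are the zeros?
Numerator is a nonzero constant (4) → Zeros: none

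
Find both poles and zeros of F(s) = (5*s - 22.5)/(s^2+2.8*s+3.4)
Set denominator = 0: s^2 + 2.8*s + 3.4 = 0 → Poles: -1.4 + 1.2j, -1.4 - 1.2j
Set numerator = 0: 5*s - 22.5 = 0 → Zeros: 4.5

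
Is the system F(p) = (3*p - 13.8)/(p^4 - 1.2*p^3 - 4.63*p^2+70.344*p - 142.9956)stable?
Denominator: p^4 - 1.2*p^3 - 4.63*p^2 + 70.344*p - 142.9956 = (p + 4.6)(p - 2.2)(p^2 - 3.6*p + 14.13). Poles: -4.6, 1.8 + 3.3j, 1.8 - 3.3j, 2.2. All Re(p)<0: No (unstable)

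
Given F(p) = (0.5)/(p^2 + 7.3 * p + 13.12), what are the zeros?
Numerator is a nonzero constant (0.5) → Zeros: none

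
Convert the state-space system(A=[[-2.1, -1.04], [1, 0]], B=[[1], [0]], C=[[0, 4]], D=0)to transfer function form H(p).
H(p) = C(pI - A)⁻¹B + D.
Characteristic polynomial det(pI - A) = p^2 + 2.1*p + 1.04.
Numerator from C·adj(pI-A)·B + D·det(pI-A) = 4.
H(p) = (4)/(p^2 + 2.1*p + 1.04)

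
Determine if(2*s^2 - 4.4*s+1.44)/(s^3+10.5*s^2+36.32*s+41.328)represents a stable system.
Denominator: s^3 + 10.5*s^2 + 36.32*s + 41.328 = (s + 2.8)(s + 3.6)(s + 4.1). Poles: -2.8, -3.6, -4.1. All Re(p)<0: Yes (stable)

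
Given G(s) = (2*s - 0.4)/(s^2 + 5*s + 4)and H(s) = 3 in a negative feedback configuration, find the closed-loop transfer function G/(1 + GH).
Closed-loop T = G/(1+GH).
Numerator: G_num * H_den = 2*s - 0.4.
Denominator: G_den * H_den + G_num * H_num = (s^2 + 5*s + 4) + (6*s - 1.2) = s^2 + 11*s + 2.8.
T(s) = (2*s - 0.4)/(s^2 + 11*s + 2.8)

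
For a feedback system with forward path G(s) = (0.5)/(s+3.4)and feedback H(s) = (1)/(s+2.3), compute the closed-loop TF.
Closed-loop T = G/(1+GH).
Numerator: G_num * H_den = 0.5*s + 1.15.
Denominator: G_den * H_den + G_num * H_num = (s^2 + 5.7*s + 7.82) + (0.5) = s^2 + 5.7*s + 8.32.
T(s) = (0.5*s + 1.15)/(s^2 + 5.7*s + 8.32)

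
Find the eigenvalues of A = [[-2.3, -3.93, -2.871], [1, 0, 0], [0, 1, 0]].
Eigenvalues solve det(λI - A) = 0.
Characteristic polynomial: λ^3 + 2.3*λ^2 + 3.93*λ + 2.871 = 0.
Factor: (λ + 1.1)(λ^2 + 1.2*λ + 2.61) = 0.
Roots: -0.6 + 1.5j, -0.6 - 1.5j, -1.1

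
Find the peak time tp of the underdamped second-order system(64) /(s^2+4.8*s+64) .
Standard form: ωn²/(s²+2ζωn·s+ωn²) → ωn = 8, ζ = 0.3.
ωd = ωn·√(1-ζ²) = 8·√(1-0.3²) = 7.632.
tp = π/ωd = π/7.632 = 0.4117 s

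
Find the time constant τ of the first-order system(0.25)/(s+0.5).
First-order system: τ = -1/pole. Pole = -0.5. τ = -1/(-0.5) = 2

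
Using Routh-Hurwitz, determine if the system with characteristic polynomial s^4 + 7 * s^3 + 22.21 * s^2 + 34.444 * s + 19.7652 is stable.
Routh array:
s^4: [1, 22.21, 19.7652]; s^3: [7, 34.444]; s^2: [17.2894, 19.7652]; s^1: [26.4416]; s^0: [19.7652]
First column: [1, 7, 17.2894, 26.4416, 19.7652]. Sign changes = 0.
Yes, stable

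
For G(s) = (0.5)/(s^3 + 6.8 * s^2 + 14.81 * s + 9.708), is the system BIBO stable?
Denominator: s^3 + 6.8*s^2 + 14.81*s + 9.708 = (s + 1.2)(s^2 + 5.6*s + 8.09). Poles: -1.2, -2.8 + 0.5j, -2.8 - 0.5j. All Re(p)<0: Yes (stable)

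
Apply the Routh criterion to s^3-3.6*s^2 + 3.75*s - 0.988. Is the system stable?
Routh array:
s^3: [1, 3.75]; s^2: [-3.6, -0.988]; s^1: [3.47556]; s^0: [-0.988]
First column: [1, -3.6, 3.47556, -0.988]. Sign changes = 3.
No, unstable (3 RHP root(s))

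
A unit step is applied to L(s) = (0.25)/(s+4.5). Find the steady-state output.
FVT: lim_{t→∞} y(t) = lim_{s→0} s*Y(s) where Y(s) = L(s)/s.
= lim_{s→0} L(s) = L(0) = num(0)/den(0) = 0.25/4.5 = 0.05556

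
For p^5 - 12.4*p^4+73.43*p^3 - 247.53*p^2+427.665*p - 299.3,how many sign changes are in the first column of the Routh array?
Routh array:
p^5: [1, 73.43, 427.665]; p^4: [-12.4, -247.53, -299.3]; p^3: [53.4679, 403.528]; p^2: [-153.946, -299.3]; p^1: [299.576]; p^0: [-299.3]
First column: [1, -12.4, 53.4679, -153.946, 299.576, -299.3]. Sign changes = 5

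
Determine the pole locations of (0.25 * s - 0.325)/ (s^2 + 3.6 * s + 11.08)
Set denominator = 0: s^2 + 3.6*s + 11.08 = 0 → Poles: -1.8 + 2.8j, -1.8 - 2.8j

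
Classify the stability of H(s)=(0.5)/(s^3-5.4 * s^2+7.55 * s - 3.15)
Denominator: s^3 - 5.4*s^2 + 7.55*s - 3.15 = (s - 0.9)(s - 3.5)(s - 1). Poles: 0.9, 1, 3.5. Unstable (3 pole(s) in RHP)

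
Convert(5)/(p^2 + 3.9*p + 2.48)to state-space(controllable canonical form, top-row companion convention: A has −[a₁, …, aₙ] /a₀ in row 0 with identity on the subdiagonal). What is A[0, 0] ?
Reachable canonical form for den = p^2 + 3.9*p + 2.48: top row of A = -[a₁,a₂,...,aₙ]/a₀, ones on the subdiagonal, zeros elsewhere.
A = [[-3.9, -2.48], [1, 0]].
A[0,0] = -3.9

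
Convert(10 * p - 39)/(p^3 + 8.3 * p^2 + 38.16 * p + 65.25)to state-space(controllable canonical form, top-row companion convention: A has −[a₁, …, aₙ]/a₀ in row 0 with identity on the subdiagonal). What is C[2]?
Reachable canonical form: C = numerator coefficients (right-aligned, zero-padded to length n).
num = 10*p - 39, C = [[0, 10, -39]].
C[2] = -39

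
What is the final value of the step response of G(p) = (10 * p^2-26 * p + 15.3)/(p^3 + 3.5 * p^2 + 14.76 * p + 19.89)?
FVT: lim_{t→∞} y(t) = lim_{p→0} p*Y(p) where Y(p) = G(p)/p.
= lim_{p→0} G(p) = G(0) = num(0)/den(0) = 15.3/19.89 = 0.7692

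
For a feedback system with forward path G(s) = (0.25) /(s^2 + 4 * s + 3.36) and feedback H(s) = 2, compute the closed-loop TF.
Closed-loop T = G/(1+GH).
Numerator: G_num * H_den = 0.25.
Denominator: G_den * H_den + G_num * H_num = (s^2 + 4*s + 3.36) + (0.5) = s^2 + 4*s + 3.86.
T(s) = (0.25)/(s^2 + 4*s + 3.86)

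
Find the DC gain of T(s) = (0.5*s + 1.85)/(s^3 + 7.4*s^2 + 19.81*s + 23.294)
DC gain = T(0) = num(0)/den(0) = 1.85/23.294 = 0.07942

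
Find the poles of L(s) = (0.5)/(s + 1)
Set denominator = 0: s + 1 = 0 → Poles: -1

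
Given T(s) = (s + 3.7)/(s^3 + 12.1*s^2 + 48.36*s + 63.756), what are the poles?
Set denominator = 0: s^3 + 12.1*s^2 + 48.36*s + 63.756 = (s + 4.2)(s + 4.6)(s + 3.3) = 0 → Poles: -3.3, -4.2, -4.6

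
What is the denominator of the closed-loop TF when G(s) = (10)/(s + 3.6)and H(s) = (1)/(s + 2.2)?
Characteristic poly = G_den * H_den + G_num * H_num = (s^2 + 5.8*s + 7.92) + (10) = s^2 + 5.8*s + 17.92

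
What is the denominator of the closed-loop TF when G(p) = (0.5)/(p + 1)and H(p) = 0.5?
Characteristic poly = G_den * H_den + G_num * H_num = (p + 1) + (0.25) = p + 1.25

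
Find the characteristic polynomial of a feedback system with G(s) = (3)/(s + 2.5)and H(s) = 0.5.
Characteristic poly = G_den * H_den + G_num * H_num = (s + 2.5) + (1.5) = s + 4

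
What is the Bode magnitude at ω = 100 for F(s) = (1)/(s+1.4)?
Substitute s = j*100: F(j100) = 0.000139973 - 0.00999804j.
|F(j100)| = sqrt(Re² + Im²) = 0.009999.
20*log₁₀(0.009999) = -40.00 dB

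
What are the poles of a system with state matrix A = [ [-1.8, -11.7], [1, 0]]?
Eigenvalues solve det(λI - A) = 0.
Characteristic polynomial: λ^2 + 1.8*λ + 11.7 = 0.
Roots: -0.9 + 3.3j, -0.9 - 3.3j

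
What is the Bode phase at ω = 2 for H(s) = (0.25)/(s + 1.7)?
Substitute s = j*2: H(j2) = 0.0616836 - 0.0725689j.
∠H(j2) = atan2(Im, Re) = atan2(-0.0725689, 0.0616836) = -49.64°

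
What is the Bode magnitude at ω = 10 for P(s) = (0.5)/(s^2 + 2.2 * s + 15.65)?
Substitute s = j*10: P(j10) = -0.00555013 - 0.00144757j.
|P(j10)| = sqrt(Re² + Im²) = 0.005736.
20*log₁₀(0.005736) = -44.83 dB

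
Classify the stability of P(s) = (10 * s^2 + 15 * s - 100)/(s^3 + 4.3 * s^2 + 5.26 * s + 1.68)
Denominator: s^3 + 4.3*s^2 + 5.26*s + 1.68 = (s + 1.4)(s + 0.5)(s + 2.4). Poles: -0.5, -1.4, -2.4. Stable (all poles in LHP)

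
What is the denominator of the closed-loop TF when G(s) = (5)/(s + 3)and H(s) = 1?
Characteristic poly = G_den * H_den + G_num * H_num = (s + 3) + (5) = s + 8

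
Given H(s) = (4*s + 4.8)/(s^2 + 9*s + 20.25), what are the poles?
Set denominator = 0: s^2 + 9*s + 20.25 = (s + 4.5)(s + 4.5) = 0 → Poles: -4.5, -4.5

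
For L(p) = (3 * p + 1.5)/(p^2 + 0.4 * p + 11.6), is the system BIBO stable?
Denominator: p^2 + 0.4*p + 11.6. Poles: -0.2 + 3.4j, -0.2 - 3.4j. All Re(p)<0: Yes (stable)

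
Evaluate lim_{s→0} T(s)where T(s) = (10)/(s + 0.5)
DC gain = T(0) = num(0)/den(0) = 10/0.5 = 20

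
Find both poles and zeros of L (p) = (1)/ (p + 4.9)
Set denominator = 0: p + 4.9 = 0 → Poles: -4.9
Numerator is a nonzero constant (1) → Zeros: none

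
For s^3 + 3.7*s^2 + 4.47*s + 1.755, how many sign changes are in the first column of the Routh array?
Routh array:
s^3: [1, 4.47]; s^2: [3.7, 1.755]; s^1: [3.99568]; s^0: [1.755]
First column: [1, 3.7, 3.99568, 1.755]. Sign changes = 0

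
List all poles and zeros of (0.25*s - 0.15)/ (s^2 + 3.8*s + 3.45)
Set denominator = 0: s^2 + 3.8*s + 3.45 = (s + 1.5)(s + 2.3) = 0 → Poles: -1.5, -2.3
Set numerator = 0: 0.25*s - 0.15 = 0 → Zeros: 0.6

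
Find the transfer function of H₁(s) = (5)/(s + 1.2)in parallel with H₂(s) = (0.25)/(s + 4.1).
Parallel: H = H₁ + H₂ = (n₁·d₂ + n₂·d₁)/(d₁·d₂).
n₁·d₂ = 5*s + 20.5. n₂·d₁ = 0.25*s + 0.3. Sum = 5.25*s + 20.8. d₁·d₂ = s^2 + 5.3*s + 4.92.
H(s) = (5.25*s + 20.8)/(s^2 + 5.3*s + 4.92)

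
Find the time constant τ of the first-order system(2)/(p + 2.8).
First-order system: τ = -1/pole. Pole = -2.8. τ = -1/(-2.8) = 0.3571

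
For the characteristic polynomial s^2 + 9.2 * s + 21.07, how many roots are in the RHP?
s^2 + 9.2*s + 21.07 = (s + 4.9)(s + 4.3). Poles: -4.3, -4.9. RHP poles (Re>0): 0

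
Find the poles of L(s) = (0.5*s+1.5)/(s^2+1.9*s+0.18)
Set denominator = 0: s^2 + 1.9*s + 0.18 = (s + 0.1)(s + 1.8) = 0 → Poles: -0.1, -1.8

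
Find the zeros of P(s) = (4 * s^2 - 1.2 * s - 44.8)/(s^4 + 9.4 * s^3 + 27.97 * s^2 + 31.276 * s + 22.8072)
Set numerator = 0: 4*s^2 - 1.2*s - 44.8 = 4*(s + 3.2)(s - 3.5) = 0 → Zeros: -3.2, 3.5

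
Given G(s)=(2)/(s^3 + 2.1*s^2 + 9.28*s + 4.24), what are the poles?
Set denominator = 0: s^3 + 2.1*s^2 + 9.28*s + 4.24 = (s + 0.5)(s^2 + 1.6*s + 8.48) = 0 → Poles: -0.5, -0.8 + 2.8j, -0.8 - 2.8j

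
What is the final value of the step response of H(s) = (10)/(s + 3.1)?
FVT: lim_{t→∞} y(t) = lim_{s→0} s*Y(s) where Y(s) = H(s)/s.
= lim_{s→0} H(s) = H(0) = num(0)/den(0) = 10/3.1 = 3.226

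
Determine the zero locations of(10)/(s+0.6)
Numerator is a nonzero constant (10) → Zeros: none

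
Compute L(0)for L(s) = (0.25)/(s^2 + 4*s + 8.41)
DC gain = L(0) = num(0)/den(0) = 0.25/8.41 = 0.02973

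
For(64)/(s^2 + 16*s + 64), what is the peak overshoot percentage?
Standard form: ωn²/(s²+2ζωn·s+ωn²) → ωn = 8, ζ = 1.
ζ ≥ 1, so the response is non-oscillatory: peak overshoot = 0%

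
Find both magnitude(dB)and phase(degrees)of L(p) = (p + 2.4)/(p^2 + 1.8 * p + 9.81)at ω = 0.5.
Substitute p = j*0.5: L(j0.5) = 0.253721 + 0.0284154j.
|L| = 20*log₁₀(sqrt(Re²+Im²)) = -11.86 dB.
∠L = atan2(Im, Re) = 6.39°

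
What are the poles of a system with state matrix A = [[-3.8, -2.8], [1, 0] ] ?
Eigenvalues solve det(λI - A) = 0.
Characteristic polynomial: λ^2 + 3.8*λ + 2.8 = 0.
Factor: (λ + 1)(λ + 2.8) = 0.
Roots: -1, -2.8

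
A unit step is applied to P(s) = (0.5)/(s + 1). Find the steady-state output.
FVT: lim_{t→∞} y(t) = lim_{s→0} s*Y(s) where Y(s) = P(s)/s.
= lim_{s→0} P(s) = P(0) = num(0)/den(0) = 0.5/1 = 0.5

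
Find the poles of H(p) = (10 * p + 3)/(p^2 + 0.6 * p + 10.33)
Set denominator = 0: p^2 + 0.6*p + 10.33 = 0 → Poles: -0.3 + 3.2j, -0.3 - 3.2j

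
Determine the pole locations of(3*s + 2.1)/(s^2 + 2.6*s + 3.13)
Set denominator = 0: s^2 + 2.6*s + 3.13 = 0 → Poles: -1.3 + 1.2j, -1.3 - 1.2j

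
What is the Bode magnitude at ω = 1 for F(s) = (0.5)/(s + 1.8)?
Substitute s = j*1: F(j1) = 0.212264 - 0.117925j.
|F(j1)| = sqrt(Re² + Im²) = 0.2428.
20*log₁₀(0.2428) = -12.29 dB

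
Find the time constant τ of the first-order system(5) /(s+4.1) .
First-order system: τ = -1/pole. Pole = -4.1. τ = -1/(-4.1) = 0.2439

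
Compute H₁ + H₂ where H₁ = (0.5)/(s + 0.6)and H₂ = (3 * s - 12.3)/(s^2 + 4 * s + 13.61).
Parallel: H = H₁ + H₂ = (n₁·d₂ + n₂·d₁)/(d₁·d₂).
n₁·d₂ = 0.5*s^2 + 2*s + 6.805. n₂·d₁ = 3*s^2 - 10.5*s - 7.38. Sum = 3.5*s^2 - 8.5*s - 0.575. d₁·d₂ = s^3 + 4.6*s^2 + 16.01*s + 8.166.
H(s) = (3.5*s^2 - 8.5*s - 0.575)/(s^3 + 4.6*s^2 + 16.01*s + 8.166)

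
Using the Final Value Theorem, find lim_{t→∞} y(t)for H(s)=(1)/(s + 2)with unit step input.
FVT: lim_{t→∞} y(t) = lim_{s→0} s*Y(s) where Y(s) = H(s)/s.
= lim_{s→0} H(s) = H(0) = num(0)/den(0) = 1/2 = 0.5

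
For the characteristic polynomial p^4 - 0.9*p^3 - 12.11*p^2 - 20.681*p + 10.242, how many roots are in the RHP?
p^4 - 0.9*p^3 - 12.11*p^2 - 20.681*p + 10.242 = (p - 4.5)(p - 0.4)(p^2 + 4*p + 5.69). Poles: -2 + 1.3j, -2 - 1.3j, 0.4, 4.5. RHP poles (Re>0): 2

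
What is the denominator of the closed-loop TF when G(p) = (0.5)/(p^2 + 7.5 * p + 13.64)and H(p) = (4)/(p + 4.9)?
Characteristic poly = G_den * H_den + G_num * H_num = (p^3 + 12.4*p^2 + 50.39*p + 66.836) + (2) = p^3 + 12.4*p^2 + 50.39*p + 68.836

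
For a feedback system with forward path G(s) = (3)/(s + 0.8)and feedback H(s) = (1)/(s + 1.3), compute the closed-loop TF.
Closed-loop T = G/(1+GH).
Numerator: G_num * H_den = 3*s + 3.9.
Denominator: G_den * H_den + G_num * H_num = (s^2 + 2.1*s + 1.04) + (3) = s^2 + 2.1*s + 4.04.
T(s) = (3*s + 3.9)/(s^2 + 2.1*s + 4.04)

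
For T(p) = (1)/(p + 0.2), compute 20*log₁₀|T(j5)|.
Substitute p = j*5: T(j5) = 0.00798722 - 0.199681j.
|T(j5)| = sqrt(Re² + Im²) = 0.1998.
20*log₁₀(0.1998) = -13.99 dB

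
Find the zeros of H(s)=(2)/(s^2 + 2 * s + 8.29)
Numerator is a nonzero constant (2) → Zeros: none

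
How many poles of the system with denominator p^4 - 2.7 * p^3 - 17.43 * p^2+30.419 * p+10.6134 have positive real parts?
p^4 - 2.7*p^3 - 17.43*p^2 + 30.419*p + 10.6134 = (p - 4.9)(p + 0.3)(p - 1.9)(p + 3.8). Poles: -0.3, -3.8, 1.9, 4.9. RHP poles (Re>0): 2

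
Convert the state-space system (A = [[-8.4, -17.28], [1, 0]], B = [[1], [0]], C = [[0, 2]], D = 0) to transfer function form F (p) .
F(p) = C(pI - A)⁻¹B + D.
Characteristic polynomial det(pI - A) = p^2 + 8.4*p + 17.28.
Numerator from C·adj(pI-A)·B + D·det(pI-A) = 2.
F(p) = (2)/(p^2 + 8.4*p + 17.28)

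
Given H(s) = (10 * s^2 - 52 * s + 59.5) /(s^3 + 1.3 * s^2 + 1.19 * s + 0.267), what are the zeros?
Set numerator = 0: 10*s^2 - 52*s + 59.5 = 10*(s - 3.5)(s - 1.7) = 0 → Zeros: 1.7, 3.5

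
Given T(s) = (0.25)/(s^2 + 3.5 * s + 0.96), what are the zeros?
Numerator is a nonzero constant (0.25) → Zeros: none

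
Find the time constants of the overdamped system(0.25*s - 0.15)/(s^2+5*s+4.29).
Overdamped: real poles at -3.9, -1.1. τ = -1/pole → τ₁ = 0.2564, τ₂ = 0.9091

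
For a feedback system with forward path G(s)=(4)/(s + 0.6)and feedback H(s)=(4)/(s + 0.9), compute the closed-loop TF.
Closed-loop T = G/(1+GH).
Numerator: G_num * H_den = 4*s + 3.6.
Denominator: G_den * H_den + G_num * H_num = (s^2 + 1.5*s + 0.54) + (16) = s^2 + 1.5*s + 16.54.
T(s) = (4*s + 3.6)/(s^2 + 1.5*s + 16.54)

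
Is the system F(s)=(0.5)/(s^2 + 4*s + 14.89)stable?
Denominator: s^2 + 4*s + 14.89. Poles: -2 + 3.3j, -2 - 3.3j. All Re(p)<0: Yes (stable)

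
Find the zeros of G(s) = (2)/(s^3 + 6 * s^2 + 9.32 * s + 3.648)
Numerator is a nonzero constant (2) → Zeros: none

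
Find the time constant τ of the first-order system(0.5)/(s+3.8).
First-order system: τ = -1/pole. Pole = -3.8. τ = -1/(-3.8) = 0.2632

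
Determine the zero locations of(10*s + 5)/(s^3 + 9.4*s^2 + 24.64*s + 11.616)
Set numerator = 0: 10*s + 5 = 0 → Zeros: -0.5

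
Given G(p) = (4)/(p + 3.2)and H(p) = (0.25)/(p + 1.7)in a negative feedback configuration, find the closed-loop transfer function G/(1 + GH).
Closed-loop T = G/(1+GH).
Numerator: G_num * H_den = 4*p + 6.8.
Denominator: G_den * H_den + G_num * H_num = (p^2 + 4.9*p + 5.44) + (1) = p^2 + 4.9*p + 6.44.
T(p) = (4*p + 6.8)/(p^2 + 4.9*p + 6.44)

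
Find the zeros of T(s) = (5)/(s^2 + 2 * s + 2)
Numerator is a nonzero constant (5) → Zeros: none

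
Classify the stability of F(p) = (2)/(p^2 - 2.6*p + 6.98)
Denominator: p^2 - 2.6*p + 6.98. Poles: 1.3 + 2.3j, 1.3 - 2.3j. Unstable (2 pole(s) in RHP)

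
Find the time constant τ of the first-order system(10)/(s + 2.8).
First-order system: τ = -1/pole. Pole = -2.8. τ = -1/(-2.8) = 0.3571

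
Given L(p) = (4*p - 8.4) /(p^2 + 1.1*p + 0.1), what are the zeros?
Set numerator = 0: 4*p - 8.4 = 0 → Zeros: 2.1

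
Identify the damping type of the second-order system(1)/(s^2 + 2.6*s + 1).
Standard form: ωn²/(s²+2ζωn·s+ωn²) gives ωn=1, ζ=1.3.
Overdamped (ζ = 1.3 > 1)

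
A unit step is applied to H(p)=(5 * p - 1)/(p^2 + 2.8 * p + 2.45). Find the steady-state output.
FVT: lim_{t→∞} y(t) = lim_{p→0} p*Y(p) where Y(p) = H(p)/p.
= lim_{p→0} H(p) = H(0) = num(0)/den(0) = -1/2.45 = -0.4082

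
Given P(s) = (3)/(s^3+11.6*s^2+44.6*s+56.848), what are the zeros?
Numerator is a nonzero constant (3) → Zeros: none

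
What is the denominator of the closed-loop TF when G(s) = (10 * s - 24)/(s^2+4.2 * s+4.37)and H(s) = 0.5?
Characteristic poly = G_den * H_den + G_num * H_num = (s^2 + 4.2*s + 4.37) + (5*s - 12) = s^2 + 9.2*s - 7.63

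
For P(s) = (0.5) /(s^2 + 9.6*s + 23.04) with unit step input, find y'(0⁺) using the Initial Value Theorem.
IVT: y'(0⁺) = lim_{s→∞} s²·Y(s) = lim_{s→∞} s·P(s).
deg(num) = 0, deg(den) = 2, relative degree = 2 ≥ 2, so s·P(s) → 0. Initial slope = 0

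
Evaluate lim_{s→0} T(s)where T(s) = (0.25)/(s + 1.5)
DC gain = T(0) = num(0)/den(0) = 0.25/1.5 = 0.1667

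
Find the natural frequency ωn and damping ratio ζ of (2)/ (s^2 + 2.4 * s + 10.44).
Underdamped: complex pole -1.2 + 3j. ωn = |pole| = 3.231, ζ = -Re(pole)/ωn = 0.3714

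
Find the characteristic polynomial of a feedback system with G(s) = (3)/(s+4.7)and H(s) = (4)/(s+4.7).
Characteristic poly = G_den * H_den + G_num * H_num = (s^2 + 9.4*s + 22.09) + (12) = s^2 + 9.4*s + 34.09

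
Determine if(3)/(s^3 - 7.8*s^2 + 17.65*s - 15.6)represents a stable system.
Denominator: s^3 - 7.8*s^2 + 17.65*s - 15.6 = (s - 4.8)(s^2 - 3*s + 3.25). Poles: 1.5 + 1j, 1.5 - 1j, 4.8. All Re(p)<0: No (unstable)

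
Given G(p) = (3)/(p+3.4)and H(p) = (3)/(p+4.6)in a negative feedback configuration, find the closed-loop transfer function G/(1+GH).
Closed-loop T = G/(1+GH).
Numerator: G_num * H_den = 3*p + 13.8.
Denominator: G_den * H_den + G_num * H_num = (p^2 + 8*p + 15.64) + (9) = p^2 + 8*p + 24.64.
T(p) = (3*p + 13.8)/(p^2 + 8*p + 24.64)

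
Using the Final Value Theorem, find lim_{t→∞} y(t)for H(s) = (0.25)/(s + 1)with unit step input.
FVT: lim_{t→∞} y(t) = lim_{s→0} s*Y(s) where Y(s) = H(s)/s.
= lim_{s→0} H(s) = H(0) = num(0)/den(0) = 0.25/1 = 0.25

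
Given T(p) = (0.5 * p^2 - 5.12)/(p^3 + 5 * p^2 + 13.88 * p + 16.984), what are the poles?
Set denominator = 0: p^3 + 5*p^2 + 13.88*p + 16.984 = (p + 2.2)(p^2 + 2.8*p + 7.72) = 0 → Poles: -1.4 + 2.4j, -1.4 - 2.4j, -2.2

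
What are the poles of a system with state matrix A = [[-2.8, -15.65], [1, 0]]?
Eigenvalues solve det(λI - A) = 0.
Characteristic polynomial: λ^2 + 2.8*λ + 15.65 = 0.
Roots: -1.4 + 3.7j, -1.4 - 3.7j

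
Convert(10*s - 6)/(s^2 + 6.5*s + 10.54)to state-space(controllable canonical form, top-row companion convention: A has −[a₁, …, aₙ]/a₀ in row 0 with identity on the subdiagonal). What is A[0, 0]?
Reachable canonical form for den = s^2 + 6.5*s + 10.54: top row of A = -[a₁,a₂,...,aₙ]/a₀, ones on the subdiagonal, zeros elsewhere.
A = [[-6.5, -10.54], [1, 0]].
A[0,0] = -6.5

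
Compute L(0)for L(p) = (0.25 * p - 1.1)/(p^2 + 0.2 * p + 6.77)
DC gain = L(0) = num(0)/den(0) = -1.1/6.77 = -0.1625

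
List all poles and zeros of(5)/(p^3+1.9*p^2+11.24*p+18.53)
Set denominator = 0: p^3 + 1.9*p^2 + 11.24*p + 18.53 = (p + 1.7)(p^2 + 0.2*p + 10.9) = 0 → Poles: -0.1 + 3.3j, -0.1 - 3.3j, -1.7
Numerator is a nonzero constant (5) → Zeros: none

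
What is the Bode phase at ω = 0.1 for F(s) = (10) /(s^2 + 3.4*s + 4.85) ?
Substitute s = j*0.1: F(j0.1) = 2.05597 - 0.144428j.
∠F(j0.1) = atan2(Im, Re) = atan2(-0.144428, 2.05597) = -4.02°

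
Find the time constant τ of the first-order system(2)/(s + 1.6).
First-order system: τ = -1/pole. Pole = -1.6. τ = -1/(-1.6) = 0.625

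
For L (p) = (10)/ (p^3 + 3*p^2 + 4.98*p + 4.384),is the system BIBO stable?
Denominator: p^3 + 3*p^2 + 4.98*p + 4.384 = (p + 1.6)(p^2 + 1.4*p + 2.74). Poles: -0.7 + 1.5j, -0.7 - 1.5j, -1.6. All Re(p)<0: Yes (stable)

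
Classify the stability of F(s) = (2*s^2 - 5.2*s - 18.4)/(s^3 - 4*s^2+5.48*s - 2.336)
Denominator: s^3 - 4*s^2 + 5.48*s - 2.336 = (s - 0.8)(s^2 - 3.2*s + 2.92). Poles: 0.8, 1.6 + 0.6j, 1.6 - 0.6j. Unstable (3 pole(s) in RHP)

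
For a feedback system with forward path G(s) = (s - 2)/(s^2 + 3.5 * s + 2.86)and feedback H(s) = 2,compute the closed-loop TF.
Closed-loop T = G/(1+GH).
Numerator: G_num * H_den = s - 2.
Denominator: G_den * H_den + G_num * H_num = (s^2 + 3.5*s + 2.86) + (2*s - 4) = s^2 + 5.5*s - 1.14.
T(s) = (s - 2)/(s^2 + 5.5*s - 1.14)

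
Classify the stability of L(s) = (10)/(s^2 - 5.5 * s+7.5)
Denominator: s^2 - 5.5*s + 7.5 = (s - 2.5)(s - 3). Poles: 2.5, 3. Unstable (2 pole(s) in RHP)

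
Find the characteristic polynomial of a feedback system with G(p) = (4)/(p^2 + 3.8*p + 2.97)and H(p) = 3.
Characteristic poly = G_den * H_den + G_num * H_num = (p^2 + 3.8*p + 2.97) + (12) = p^2 + 3.8*p + 14.97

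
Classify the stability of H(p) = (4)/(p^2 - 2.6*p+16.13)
Denominator: p^2 - 2.6*p + 16.13. Poles: 1.3 + 3.8j, 1.3 - 3.8j. Unstable (2 pole(s) in RHP)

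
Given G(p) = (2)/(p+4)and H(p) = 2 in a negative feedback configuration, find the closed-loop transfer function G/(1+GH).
Closed-loop T = G/(1+GH).
Numerator: G_num * H_den = 2.
Denominator: G_den * H_den + G_num * H_num = (p + 4) + (4) = p + 8.
T(p) = (2)/(p + 8)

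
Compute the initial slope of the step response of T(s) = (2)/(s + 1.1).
IVT: y'(0⁺) = lim_{s→∞} s²·Y(s) = lim_{s→∞} s·T(s).
deg(num) = 0, deg(den) = 1, relative degree = 1, so s·T(s) → (leading num)/(leading den) = 2/1 = 2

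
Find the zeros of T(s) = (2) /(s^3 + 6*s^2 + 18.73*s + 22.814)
Numerator is a nonzero constant (2) → Zeros: none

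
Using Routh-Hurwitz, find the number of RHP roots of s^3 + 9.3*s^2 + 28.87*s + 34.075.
Routh array:
s^3: [1, 28.87]; s^2: [9.3, 34.075]; s^1: [25.206]; s^0: [34.075]
First column: [1, 9.3, 25.206, 34.075]. Sign changes = RHP roots = 0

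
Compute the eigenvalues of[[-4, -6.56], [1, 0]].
Eigenvalues solve det(λI - A) = 0.
Characteristic polynomial: λ^2 + 4*λ + 6.56 = 0.
Roots: -2 + 1.6j, -2 - 1.6j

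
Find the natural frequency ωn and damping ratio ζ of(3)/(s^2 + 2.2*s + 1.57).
Underdamped: complex pole -1.1 + 0.6j. ωn = |pole| = 1.253, ζ = -Re(pole)/ωn = 0.8779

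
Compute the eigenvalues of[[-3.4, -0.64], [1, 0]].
Eigenvalues solve det(λI - A) = 0.
Characteristic polynomial: λ^2 + 3.4*λ + 0.64 = 0.
Factor: (λ + 0.2)(λ + 3.2) = 0.
Roots: -0.2, -3.2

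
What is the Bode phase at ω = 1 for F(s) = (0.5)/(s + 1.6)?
Substitute s = j*1: F(j1) = 0.224719 - 0.140449j.
∠F(j1) = atan2(Im, Re) = atan2(-0.140449, 0.224719) = -32.01°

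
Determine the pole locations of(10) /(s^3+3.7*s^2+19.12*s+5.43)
Set denominator = 0: s^3 + 3.7*s^2 + 19.12*s + 5.43 = (s + 0.3)(s^2 + 3.4*s + 18.1) = 0 → Poles: -0.3, -1.7 + 3.9j, -1.7 - 3.9j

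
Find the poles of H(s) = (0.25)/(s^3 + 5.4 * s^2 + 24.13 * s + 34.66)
Set denominator = 0: s^3 + 5.4*s^2 + 24.13*s + 34.66 = (s + 2)(s^2 + 3.4*s + 17.33) = 0 → Poles: -1.7 + 3.8j, -1.7 - 3.8j, -2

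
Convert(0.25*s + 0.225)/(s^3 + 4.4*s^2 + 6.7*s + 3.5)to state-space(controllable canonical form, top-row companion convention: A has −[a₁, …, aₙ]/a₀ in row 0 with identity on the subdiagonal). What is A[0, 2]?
Reachable canonical form for den = s^3 + 4.4*s^2 + 6.7*s + 3.5: top row of A = -[a₁,a₂,...,aₙ]/a₀, ones on the subdiagonal, zeros elsewhere.
A = [[-4.4, -6.7, -3.5], [1, 0, 0], [0, 1, 0]].
A[0,2] = -3.5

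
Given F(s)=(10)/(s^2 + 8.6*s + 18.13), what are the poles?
Set denominator = 0: s^2 + 8.6*s + 18.13 = (s + 4.9)(s + 3.7) = 0 → Poles: -3.7, -4.9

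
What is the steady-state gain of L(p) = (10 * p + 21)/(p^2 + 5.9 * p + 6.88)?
DC gain = L(0) = num(0)/den(0) = 21/6.88 = 3.052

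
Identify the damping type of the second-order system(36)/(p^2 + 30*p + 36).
Standard form: ωn²/(p²+2ζωn·p+ωn²) gives ωn=6, ζ=2.5.
Overdamped (ζ = 2.5 > 1)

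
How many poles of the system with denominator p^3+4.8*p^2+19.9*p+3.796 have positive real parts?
p^3 + 4.8*p^2 + 19.9*p + 3.796 = (p + 0.2)(p^2 + 4.6*p + 18.98). Poles: -0.2, -2.3 + 3.7j, -2.3 - 3.7j. RHP poles (Re>0): 0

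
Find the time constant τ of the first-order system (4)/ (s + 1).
First-order system: τ = -1/pole. Pole = -1. τ = -1/(-1) = 1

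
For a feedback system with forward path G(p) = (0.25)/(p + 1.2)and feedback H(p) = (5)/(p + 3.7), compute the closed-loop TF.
Closed-loop T = G/(1+GH).
Numerator: G_num * H_den = 0.25*p + 0.925.
Denominator: G_den * H_den + G_num * H_num = (p^2 + 4.9*p + 4.44) + (1.25) = p^2 + 4.9*p + 5.69.
T(p) = (0.25*p + 0.925)/(p^2 + 4.9*p + 5.69)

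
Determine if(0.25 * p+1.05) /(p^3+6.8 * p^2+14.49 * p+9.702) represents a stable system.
Denominator: p^3 + 6.8*p^2 + 14.49*p + 9.702 = (p + 3.3)(p + 1.4)(p + 2.1). Poles: -1.4, -2.1, -3.3. All Re(p)<0: Yes (stable)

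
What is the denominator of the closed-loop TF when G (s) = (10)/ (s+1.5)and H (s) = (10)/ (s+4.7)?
Characteristic poly = G_den * H_den + G_num * H_num = (s^2 + 6.2*s + 7.05) + (100) = s^2 + 6.2*s + 107.05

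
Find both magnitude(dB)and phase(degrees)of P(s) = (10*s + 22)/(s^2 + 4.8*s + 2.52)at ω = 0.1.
Substitute s = j*0.1: P(j0.1) = 8.52921 - 1.23268j.
|P| = 20*log₁₀(sqrt(Re²+Im²)) = 18.71 dB.
∠P = atan2(Im, Re) = -8.22°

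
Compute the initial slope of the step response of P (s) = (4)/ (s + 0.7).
IVT: y'(0⁺) = lim_{s→∞} s²·Y(s) = lim_{s→∞} s·P(s).
deg(num) = 0, deg(den) = 1, relative degree = 1, so s·P(s) → (leading num)/(leading den) = 4/1 = 4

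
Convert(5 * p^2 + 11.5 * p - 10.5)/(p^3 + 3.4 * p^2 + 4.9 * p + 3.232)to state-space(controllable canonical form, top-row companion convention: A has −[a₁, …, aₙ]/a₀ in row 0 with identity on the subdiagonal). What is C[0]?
Reachable canonical form: C = numerator coefficients (right-aligned, zero-padded to length n).
num = 5*p^2 + 11.5*p - 10.5, C = [[5, 11.5, -10.5]].
C[0] = 5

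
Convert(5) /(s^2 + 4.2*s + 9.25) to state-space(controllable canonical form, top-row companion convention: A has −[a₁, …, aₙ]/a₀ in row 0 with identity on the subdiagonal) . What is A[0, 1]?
Reachable canonical form for den = s^2 + 4.2*s + 9.25: top row of A = -[a₁,a₂,...,aₙ]/a₀, ones on the subdiagonal, zeros elsewhere.
A = [[-4.2, -9.25], [1, 0]].
A[0,1] = -9.25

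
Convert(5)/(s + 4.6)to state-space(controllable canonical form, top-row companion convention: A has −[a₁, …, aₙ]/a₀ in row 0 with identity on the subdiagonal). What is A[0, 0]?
Reachable canonical form for den = s + 4.6: top row of A = -[a₁,a₂,...,aₙ]/a₀, ones on the subdiagonal, zeros elsewhere.
A = [[-4.6]].
A[0,0] = -4.6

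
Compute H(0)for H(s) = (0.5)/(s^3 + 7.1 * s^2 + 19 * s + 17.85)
DC gain = H(0) = num(0)/den(0) = 0.5/17.85 = 0.02801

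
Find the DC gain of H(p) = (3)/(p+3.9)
DC gain = H(0) = num(0)/den(0) = 3/3.9 = 0.7692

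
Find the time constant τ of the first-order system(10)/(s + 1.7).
First-order system: τ = -1/pole. Pole = -1.7. τ = -1/(-1.7) = 0.5882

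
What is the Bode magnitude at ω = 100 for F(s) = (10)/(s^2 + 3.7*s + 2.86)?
Substitute s = j*100: F(j100) = -0.000998918 - 3.69705e-05j.
|F(j100)| = sqrt(Re² + Im²) = 0.0009996.
20*log₁₀(0.0009996) = -60.00 dB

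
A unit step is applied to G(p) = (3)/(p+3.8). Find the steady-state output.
FVT: lim_{t→∞} y(t) = lim_{p→0} p*Y(p) where Y(p) = G(p)/p.
= lim_{p→0} G(p) = G(0) = num(0)/den(0) = 3/3.8 = 0.7895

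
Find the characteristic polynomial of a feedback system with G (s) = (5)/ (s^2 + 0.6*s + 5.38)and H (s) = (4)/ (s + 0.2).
Characteristic poly = G_den * H_den + G_num * H_num = (s^3 + 0.8*s^2 + 5.5*s + 1.076) + (20) = s^3 + 0.8*s^2 + 5.5*s + 21.076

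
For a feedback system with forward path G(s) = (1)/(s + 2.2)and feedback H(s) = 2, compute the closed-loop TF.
Closed-loop T = G/(1+GH).
Numerator: G_num * H_den = 1.
Denominator: G_den * H_den + G_num * H_num = (s + 2.2) + (2) = s + 4.2.
T(s) = (1)/(s + 4.2)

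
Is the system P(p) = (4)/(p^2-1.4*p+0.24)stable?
Denominator: p^2 - 1.4*p + 0.24 = (p - 1.2)(p - 0.2). Poles: 0.2, 1.2. All Re(p)<0: No (unstable)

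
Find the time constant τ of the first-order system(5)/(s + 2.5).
First-order system: τ = -1/pole. Pole = -2.5. τ = -1/(-2.5) = 0.4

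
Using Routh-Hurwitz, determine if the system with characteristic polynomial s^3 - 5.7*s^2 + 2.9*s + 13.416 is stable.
Routh array:
s^3: [1, 2.9]; s^2: [-5.7, 13.416]; s^1: [5.25368]; s^0: [13.416]
First column: [1, -5.7, 5.25368, 13.416]. Sign changes = 2.
No, unstable (2 RHP root(s))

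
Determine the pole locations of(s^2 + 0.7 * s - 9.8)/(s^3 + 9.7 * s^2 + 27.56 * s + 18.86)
Set denominator = 0: s^3 + 9.7*s^2 + 27.56*s + 18.86 = (s + 4.1)(s + 4.6)(s + 1) = 0 → Poles: -1, -4.1, -4.6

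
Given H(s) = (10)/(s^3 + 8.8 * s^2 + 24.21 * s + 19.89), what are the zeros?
Numerator is a nonzero constant (10) → Zeros: none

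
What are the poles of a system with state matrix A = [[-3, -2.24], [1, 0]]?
Eigenvalues solve det(λI - A) = 0.
Characteristic polynomial: λ^2 + 3*λ + 2.24 = 0.
Factor: (λ + 1.4)(λ + 1.6) = 0.
Roots: -1.4, -1.6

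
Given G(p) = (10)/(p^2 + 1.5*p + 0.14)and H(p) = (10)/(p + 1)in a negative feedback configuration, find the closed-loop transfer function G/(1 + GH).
Closed-loop T = G/(1+GH).
Numerator: G_num * H_den = 10*p + 10.
Denominator: G_den * H_den + G_num * H_num = (p^3 + 2.5*p^2 + 1.64*p + 0.14) + (100) = p^3 + 2.5*p^2 + 1.64*p + 100.14.
T(p) = (10*p + 10)/(p^3 + 2.5*p^2 + 1.64*p + 100.14)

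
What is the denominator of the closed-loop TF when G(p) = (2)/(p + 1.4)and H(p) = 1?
Characteristic poly = G_den * H_den + G_num * H_num = (p + 1.4) + (2) = p + 3.4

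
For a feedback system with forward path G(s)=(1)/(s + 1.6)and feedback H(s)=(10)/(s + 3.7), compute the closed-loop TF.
Closed-loop T = G/(1+GH).
Numerator: G_num * H_den = s + 3.7.
Denominator: G_den * H_den + G_num * H_num = (s^2 + 5.3*s + 5.92) + (10) = s^2 + 5.3*s + 15.92.
T(s) = (s + 3.7)/(s^2 + 5.3*s + 15.92)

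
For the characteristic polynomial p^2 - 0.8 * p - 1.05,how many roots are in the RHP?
p^2 - 0.8*p - 1.05 = (p - 1.5)(p + 0.7). Poles: -0.7, 1.5. RHP poles (Re>0): 1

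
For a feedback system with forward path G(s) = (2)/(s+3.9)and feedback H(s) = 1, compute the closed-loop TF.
Closed-loop T = G/(1+GH).
Numerator: G_num * H_den = 2.
Denominator: G_den * H_den + G_num * H_num = (s + 3.9) + (2) = s + 5.9.
T(s) = (2)/(s + 5.9)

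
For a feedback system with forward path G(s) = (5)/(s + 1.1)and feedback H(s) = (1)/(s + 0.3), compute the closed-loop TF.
Closed-loop T = G/(1+GH).
Numerator: G_num * H_den = 5*s + 1.5.
Denominator: G_den * H_den + G_num * H_num = (s^2 + 1.4*s + 0.33) + (5) = s^2 + 1.4*s + 5.33.
T(s) = (5*s + 1.5)/(s^2 + 1.4*s + 5.33)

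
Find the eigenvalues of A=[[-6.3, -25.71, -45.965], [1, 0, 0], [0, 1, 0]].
Eigenvalues solve det(λI - A) = 0.
Characteristic polynomial: λ^3 + 6.3*λ^2 + 25.71*λ + 45.965 = 0.
Factor: (λ + 2.9)(λ^2 + 3.4*λ + 15.85) = 0.
Roots: -1.7 + 3.6j, -1.7 - 3.6j, -2.9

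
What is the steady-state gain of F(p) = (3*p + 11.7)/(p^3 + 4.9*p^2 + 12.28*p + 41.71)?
DC gain = F(0) = num(0)/den(0) = 11.7/41.71 = 0.2805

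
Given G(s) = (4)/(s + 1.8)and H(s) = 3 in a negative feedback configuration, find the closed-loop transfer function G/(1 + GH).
Closed-loop T = G/(1+GH).
Numerator: G_num * H_den = 4.
Denominator: G_den * H_den + G_num * H_num = (s + 1.8) + (12) = s + 13.8.
T(s) = (4)/(s + 13.8)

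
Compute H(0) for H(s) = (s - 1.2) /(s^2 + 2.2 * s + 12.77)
DC gain = H(0) = num(0)/den(0) = -1.2/12.77 = -0.09397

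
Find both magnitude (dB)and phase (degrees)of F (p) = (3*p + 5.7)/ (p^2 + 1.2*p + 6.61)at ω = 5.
Substitute p = j*5: F(j5) = -0.0396133 - 0.828585j.
|F| = 20*log₁₀(sqrt(Re²+Im²)) = -1.62 dB.
∠F = atan2(Im, Re) = -92.74°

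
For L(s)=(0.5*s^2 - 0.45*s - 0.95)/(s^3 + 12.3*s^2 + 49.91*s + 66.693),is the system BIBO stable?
Denominator: s^3 + 12.3*s^2 + 49.91*s + 66.693 = (s + 4.3)(s + 3.3)(s + 4.7). Poles: -3.3, -4.3, -4.7. All Re(p)<0: Yes (stable)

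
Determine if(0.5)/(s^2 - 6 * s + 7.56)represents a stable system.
Denominator: s^2 - 6*s + 7.56 = (s - 4.2)(s - 1.8). Poles: 1.8, 4.2. All Re(p)<0: No (unstable)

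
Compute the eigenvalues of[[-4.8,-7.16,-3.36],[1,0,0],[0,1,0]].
Eigenvalues solve det(λI - A) = 0.
Characteristic polynomial: λ^3 + 4.8*λ^2 + 7.16*λ + 3.36 = 0.
Factor: (λ + 1)(λ + 2.4)(λ + 1.4) = 0.
Roots: -1, -1.4, -2.4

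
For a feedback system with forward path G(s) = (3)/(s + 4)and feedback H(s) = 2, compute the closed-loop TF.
Closed-loop T = G/(1+GH).
Numerator: G_num * H_den = 3.
Denominator: G_den * H_den + G_num * H_num = (s + 4) + (6) = s + 10.
T(s) = (3)/(s + 10)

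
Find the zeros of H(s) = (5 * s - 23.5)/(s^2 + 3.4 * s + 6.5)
Set numerator = 0: 5*s - 23.5 = 0 → Zeros: 4.7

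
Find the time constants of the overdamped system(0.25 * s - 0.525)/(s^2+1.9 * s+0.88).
Overdamped: real poles at -0.8, -1.1. τ = -1/pole → τ₁ = 1.25, τ₂ = 0.9091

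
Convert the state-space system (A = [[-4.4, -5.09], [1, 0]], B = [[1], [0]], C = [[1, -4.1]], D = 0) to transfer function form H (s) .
H(s) = C(sI - A)⁻¹B + D.
Characteristic polynomial det(sI - A) = s^2 + 4.4*s + 5.09.
Numerator from C·adj(sI-A)·B + D·det(sI-A) = s - 4.1.
H(s) = (s - 4.1)/(s^2 + 4.4*s + 5.09)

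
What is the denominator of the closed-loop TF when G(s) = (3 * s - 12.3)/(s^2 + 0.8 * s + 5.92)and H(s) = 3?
Characteristic poly = G_den * H_den + G_num * H_num = (s^2 + 0.8*s + 5.92) + (9*s - 36.9) = s^2 + 9.8*s - 30.98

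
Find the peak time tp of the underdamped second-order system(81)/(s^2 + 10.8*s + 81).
Standard form: ωn²/(s²+2ζωn·s+ωn²) → ωn = 9, ζ = 0.6.
ωd = ωn·√(1-ζ²) = 9·√(1-0.6²) = 7.2.
tp = π/ωd = π/7.2 = 0.4363 s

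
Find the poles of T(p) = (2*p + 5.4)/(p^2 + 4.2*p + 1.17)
Set denominator = 0: p^2 + 4.2*p + 1.17 = (p + 0.3)(p + 3.9) = 0 → Poles: -0.3, -3.9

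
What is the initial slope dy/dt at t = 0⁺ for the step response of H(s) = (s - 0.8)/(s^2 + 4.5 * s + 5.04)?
IVT: y'(0⁺) = lim_{s→∞} s²·Y(s) = lim_{s→∞} s·H(s).
deg(num) = 1, deg(den) = 2, relative degree = 1, so s·H(s) → (leading num)/(leading den) = 1/1 = 1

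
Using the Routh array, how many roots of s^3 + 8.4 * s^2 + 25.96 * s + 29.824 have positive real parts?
Routh array:
s^3: [1, 25.96]; s^2: [8.4, 29.824]; s^1: [22.4095]; s^0: [29.824]
First column: [1, 8.4, 22.4095, 29.824]. Sign changes = RHP roots = 0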